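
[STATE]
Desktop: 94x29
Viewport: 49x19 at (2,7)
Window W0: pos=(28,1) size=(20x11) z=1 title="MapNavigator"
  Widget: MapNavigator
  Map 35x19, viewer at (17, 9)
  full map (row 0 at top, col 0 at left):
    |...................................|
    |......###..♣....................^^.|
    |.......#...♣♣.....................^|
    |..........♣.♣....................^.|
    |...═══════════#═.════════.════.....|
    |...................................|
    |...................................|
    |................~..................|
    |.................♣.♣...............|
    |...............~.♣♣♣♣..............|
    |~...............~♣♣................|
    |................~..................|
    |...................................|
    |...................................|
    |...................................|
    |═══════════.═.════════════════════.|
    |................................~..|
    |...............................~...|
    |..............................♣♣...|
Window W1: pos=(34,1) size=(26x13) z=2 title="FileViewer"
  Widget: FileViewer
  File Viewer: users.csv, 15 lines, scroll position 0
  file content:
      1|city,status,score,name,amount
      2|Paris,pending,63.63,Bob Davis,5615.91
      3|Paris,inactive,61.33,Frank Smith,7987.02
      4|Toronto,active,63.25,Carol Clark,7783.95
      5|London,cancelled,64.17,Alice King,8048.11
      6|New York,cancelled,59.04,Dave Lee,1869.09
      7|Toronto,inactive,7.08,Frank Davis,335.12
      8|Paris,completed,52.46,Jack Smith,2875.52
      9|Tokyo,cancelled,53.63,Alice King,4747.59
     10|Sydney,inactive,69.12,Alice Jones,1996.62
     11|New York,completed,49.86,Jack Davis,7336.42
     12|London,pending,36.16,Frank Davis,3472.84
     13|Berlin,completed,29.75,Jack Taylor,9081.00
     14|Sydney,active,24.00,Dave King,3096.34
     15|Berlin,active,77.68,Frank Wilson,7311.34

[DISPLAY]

                          ┃.....┃Toronto,active,6
                          ┃.....┃London,cancelled
                          ┃.....┃New York,cancell
                          ┃.....┃Toronto,inactive
                          ┗━━━━━┃Paris,completed,
                                ┃Tokyo,cancelled,
                                ┗━━━━━━━━━━━━━━━━
                                                 
                                                 
                                                 
                                                 
                                                 
                                                 
                                                 
                                                 
                                                 
                                                 
                                                 
                                                 


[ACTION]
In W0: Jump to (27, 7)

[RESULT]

                          ┃.....┃Toronto,active,6
                          ┃.♣...┃London,cancelled
                          ┃♣♣♣..┃New York,cancell
                          ┃♣....┃Toronto,inactive
                          ┗━━━━━┃Paris,completed,
                                ┃Tokyo,cancelled,
                                ┗━━━━━━━━━━━━━━━━
                                                 
                                                 
                                                 
                                                 
                                                 
                                                 
                                                 
                                                 
                                                 
                                                 
                                                 
                                                 


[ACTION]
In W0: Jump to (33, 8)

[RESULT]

                          ┃.....┃Toronto,active,6
                          ┃.....┃London,cancelled
                          ┃.....┃New York,cancell
                          ┃.....┃Toronto,inactive
                          ┗━━━━━┃Paris,completed,
                                ┃Tokyo,cancelled,
                                ┗━━━━━━━━━━━━━━━━
                                                 
                                                 
                                                 
                                                 
                                                 
                                                 
                                                 
                                                 
                                                 
                                                 
                                                 
                                                 


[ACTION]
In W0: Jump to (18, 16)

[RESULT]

                          ┃.....┃Toronto,active,6
                          ┃.....┃London,cancelled
                          ┃.....┃New York,cancell
                          ┃     ┃Toronto,inactive
                          ┗━━━━━┃Paris,completed,
                                ┃Tokyo,cancelled,
                                ┗━━━━━━━━━━━━━━━━
                                                 
                                                 
                                                 
                                                 
                                                 
                                                 
                                                 
                                                 
                                                 
                                                 
                                                 
                                                 


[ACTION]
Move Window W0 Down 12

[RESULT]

                                ┃Toronto,active,6
                                ┃London,cancelled
                                ┃New York,cancell
                                ┃Toronto,inactive
                                ┃Paris,completed,
                                ┃Tokyo,cancelled,
                          ┏━━━━━┗━━━━━━━━━━━━━━━━
                          ┃ MapNavigator     ┃   
                          ┠──────────────────┨   
                          ┃..................┃   
                          ┃..................┃   
                          ┃══.═.═════════════┃   
                          ┃.........@........┃   
                          ┃..................┃   
                          ┃..................┃   
                          ┃                  ┃   
                          ┗━━━━━━━━━━━━━━━━━━┛   
                                                 
                                                 


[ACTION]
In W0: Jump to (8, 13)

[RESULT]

                                ┃Toronto,active,6
                                ┃London,cancelled
                                ┃New York,cancell
                                ┃Toronto,inactive
                                ┃Paris,completed,
                                ┃Tokyo,cancelled,
                          ┏━━━━━┗━━━━━━━━━━━━━━━━
                          ┃ MapNavigator     ┃   
                          ┠──────────────────┨   
                          ┃ ~...............~┃   
                          ┃ ................~┃   
                          ┃ .................┃   
                          ┃ ........@........┃   
                          ┃ .................┃   
                          ┃ ═══════════.═.═══┃   
                          ┃ .................┃   
                          ┗━━━━━━━━━━━━━━━━━━┛   
                                                 
                                                 


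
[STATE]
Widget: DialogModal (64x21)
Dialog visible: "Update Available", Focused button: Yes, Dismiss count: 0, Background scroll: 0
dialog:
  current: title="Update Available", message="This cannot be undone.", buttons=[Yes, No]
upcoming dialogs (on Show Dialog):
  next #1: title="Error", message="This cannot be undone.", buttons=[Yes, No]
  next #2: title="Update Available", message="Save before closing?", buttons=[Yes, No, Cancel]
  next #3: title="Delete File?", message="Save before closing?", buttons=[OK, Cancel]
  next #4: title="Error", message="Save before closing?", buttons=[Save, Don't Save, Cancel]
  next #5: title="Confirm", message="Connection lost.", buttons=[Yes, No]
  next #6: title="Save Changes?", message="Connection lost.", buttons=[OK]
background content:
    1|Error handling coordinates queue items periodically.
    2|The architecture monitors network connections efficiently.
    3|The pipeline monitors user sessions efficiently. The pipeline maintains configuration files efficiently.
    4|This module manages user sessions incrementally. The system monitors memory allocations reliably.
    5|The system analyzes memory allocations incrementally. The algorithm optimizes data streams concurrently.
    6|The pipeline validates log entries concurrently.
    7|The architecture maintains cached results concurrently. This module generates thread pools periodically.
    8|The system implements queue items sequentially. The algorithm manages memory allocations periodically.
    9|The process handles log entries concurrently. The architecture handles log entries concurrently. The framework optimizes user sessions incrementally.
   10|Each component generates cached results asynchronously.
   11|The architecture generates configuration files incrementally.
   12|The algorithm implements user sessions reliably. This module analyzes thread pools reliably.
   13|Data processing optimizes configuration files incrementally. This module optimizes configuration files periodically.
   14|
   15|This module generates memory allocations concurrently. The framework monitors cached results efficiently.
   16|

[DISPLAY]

Error handling coordinates queue items periodically.            
The architecture monitors network connections efficiently.      
The pipeline monitors user sessions efficiently. The pipeline ma
This module manages user sessions incrementally. The system moni
The system analyzes memory allocations incrementally. The algori
The pipeline validates log entries concurrently.                
The architecture maintains cached results concurrently. This mod
The system implements queue items sequentially. The algorithm ma
The process handles┌────────────────────────┐ The architecture h
Each component gene│    Update Available    │hronously.         
The architecture ge│ This cannot be undone. │s incrementally.   
The algorithm imple│       [Yes]  No        │ly. This module ana
Data processing opt└────────────────────────┘ incrementally. Thi
                                                                
This module generates memory allocations concurrently. The frame
                                                                
                                                                
                                                                
                                                                
                                                                
                                                                


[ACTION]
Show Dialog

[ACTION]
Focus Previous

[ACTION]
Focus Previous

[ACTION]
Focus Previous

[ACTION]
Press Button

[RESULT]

Error handling coordinates queue items periodically.            
The architecture monitors network connections efficiently.      
The pipeline monitors user sessions efficiently. The pipeline ma
This module manages user sessions incrementally. The system moni
The system analyzes memory allocations incrementally. The algori
The pipeline validates log entries concurrently.                
The architecture maintains cached results concurrently. This mod
The system implements queue items sequentially. The algorithm ma
The process handles log entries concurrently. The architecture h
Each component generates cached results asynchronously.         
The architecture generates configuration files incrementally.   
The algorithm implements user sessions reliably. This module ana
Data processing optimizes configuration files incrementally. Thi
                                                                
This module generates memory allocations concurrently. The frame
                                                                
                                                                
                                                                
                                                                
                                                                
                                                                


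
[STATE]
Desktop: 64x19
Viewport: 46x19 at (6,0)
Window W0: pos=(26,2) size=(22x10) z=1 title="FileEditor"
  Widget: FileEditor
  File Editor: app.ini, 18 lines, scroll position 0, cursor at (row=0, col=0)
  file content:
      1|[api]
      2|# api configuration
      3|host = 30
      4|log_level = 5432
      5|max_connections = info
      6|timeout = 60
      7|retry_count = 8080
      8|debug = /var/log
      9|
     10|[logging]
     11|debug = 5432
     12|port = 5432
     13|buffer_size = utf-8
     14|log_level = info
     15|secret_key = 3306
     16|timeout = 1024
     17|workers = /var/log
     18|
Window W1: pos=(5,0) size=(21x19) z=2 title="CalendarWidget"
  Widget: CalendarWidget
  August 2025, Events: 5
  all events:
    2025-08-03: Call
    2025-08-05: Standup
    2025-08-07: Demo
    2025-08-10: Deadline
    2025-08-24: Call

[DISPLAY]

━━━━━━━━━━━━━━━━━━━┓                          
 CalendarWidget    ┃                          
───────────────────┨┏━━━━━━━━━━━━━━━━━━━━┓    
    August 2025    ┃┃ FileEditor         ┃    
Mo Tu We Th Fr Sa S┃┠────────────────────┨    
             1  2  ┃┃█api]              ▲┃    
 4  5*  6  7*  8  9┃┃# api configuration█┃    
11 12 13 14 15 16 1┃┃host = 30          ░┃    
18 19 20 21 22 23 2┃┃log_level = 5432   ░┃    
25 26 27 28 29 30 3┃┃max_connections = i░┃    
                   ┃┃timeout = 60       ▼┃    
                   ┃┗━━━━━━━━━━━━━━━━━━━━┛    
                   ┃                          
                   ┃                          
                   ┃                          
                   ┃                          
                   ┃                          
                   ┃                          
━━━━━━━━━━━━━━━━━━━┛                          


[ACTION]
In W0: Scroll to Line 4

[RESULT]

━━━━━━━━━━━━━━━━━━━┓                          
 CalendarWidget    ┃                          
───────────────────┨┏━━━━━━━━━━━━━━━━━━━━┓    
    August 2025    ┃┃ FileEditor         ┃    
Mo Tu We Th Fr Sa S┃┠────────────────────┨    
             1  2  ┃┃log_level = 5432   ▲┃    
 4  5*  6  7*  8  9┃┃max_connections = i░┃    
11 12 13 14 15 16 1┃┃timeout = 60       █┃    
18 19 20 21 22 23 2┃┃retry_count = 8080 ░┃    
25 26 27 28 29 30 3┃┃debug = /var/log   ░┃    
                   ┃┃                   ▼┃    
                   ┃┗━━━━━━━━━━━━━━━━━━━━┛    
                   ┃                          
                   ┃                          
                   ┃                          
                   ┃                          
                   ┃                          
                   ┃                          
━━━━━━━━━━━━━━━━━━━┛                          


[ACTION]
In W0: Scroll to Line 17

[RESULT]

━━━━━━━━━━━━━━━━━━━┓                          
 CalendarWidget    ┃                          
───────────────────┨┏━━━━━━━━━━━━━━━━━━━━┓    
    August 2025    ┃┃ FileEditor         ┃    
Mo Tu We Th Fr Sa S┃┠────────────────────┨    
             1  2  ┃┃buffer_size = utf-8▲┃    
 4  5*  6  7*  8  9┃┃log_level = info   ░┃    
11 12 13 14 15 16 1┃┃secret_key = 3306  ░┃    
18 19 20 21 22 23 2┃┃timeout = 1024     ░┃    
25 26 27 28 29 30 3┃┃workers = /var/log █┃    
                   ┃┃                   ▼┃    
                   ┃┗━━━━━━━━━━━━━━━━━━━━┛    
                   ┃                          
                   ┃                          
                   ┃                          
                   ┃                          
                   ┃                          
                   ┃                          
━━━━━━━━━━━━━━━━━━━┛                          


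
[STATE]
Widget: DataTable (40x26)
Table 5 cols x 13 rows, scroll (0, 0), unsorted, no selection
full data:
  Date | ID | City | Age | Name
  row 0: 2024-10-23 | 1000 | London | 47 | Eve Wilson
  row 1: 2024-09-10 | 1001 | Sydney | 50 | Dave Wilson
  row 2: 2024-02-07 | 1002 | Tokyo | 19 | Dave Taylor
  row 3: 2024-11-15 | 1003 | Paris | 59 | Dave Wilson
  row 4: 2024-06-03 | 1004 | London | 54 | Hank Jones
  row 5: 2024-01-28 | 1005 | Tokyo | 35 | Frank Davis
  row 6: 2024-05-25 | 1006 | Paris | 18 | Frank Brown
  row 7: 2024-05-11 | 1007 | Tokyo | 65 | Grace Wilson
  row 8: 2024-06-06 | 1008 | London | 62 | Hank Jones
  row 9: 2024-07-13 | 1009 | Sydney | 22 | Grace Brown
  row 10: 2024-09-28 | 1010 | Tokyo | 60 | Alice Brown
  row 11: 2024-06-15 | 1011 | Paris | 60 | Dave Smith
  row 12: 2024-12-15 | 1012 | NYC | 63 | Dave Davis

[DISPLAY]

Date      │ID  │City  │Age│Name         
──────────┼────┼──────┼───┼──────────── 
2024-10-23│1000│London│47 │Eve Wilson   
2024-09-10│1001│Sydney│50 │Dave Wilson  
2024-02-07│1002│Tokyo │19 │Dave Taylor  
2024-11-15│1003│Paris │59 │Dave Wilson  
2024-06-03│1004│London│54 │Hank Jones   
2024-01-28│1005│Tokyo │35 │Frank Davis  
2024-05-25│1006│Paris │18 │Frank Brown  
2024-05-11│1007│Tokyo │65 │Grace Wilson 
2024-06-06│1008│London│62 │Hank Jones   
2024-07-13│1009│Sydney│22 │Grace Brown  
2024-09-28│1010│Tokyo │60 │Alice Brown  
2024-06-15│1011│Paris │60 │Dave Smith   
2024-12-15│1012│NYC   │63 │Dave Davis   
                                        
                                        
                                        
                                        
                                        
                                        
                                        
                                        
                                        
                                        
                                        


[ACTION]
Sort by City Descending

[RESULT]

Date      │ID  │City ▼│Age│Name         
──────────┼────┼──────┼───┼──────────── 
2024-02-07│1002│Tokyo │19 │Dave Taylor  
2024-01-28│1005│Tokyo │35 │Frank Davis  
2024-05-11│1007│Tokyo │65 │Grace Wilson 
2024-09-28│1010│Tokyo │60 │Alice Brown  
2024-09-10│1001│Sydney│50 │Dave Wilson  
2024-07-13│1009│Sydney│22 │Grace Brown  
2024-11-15│1003│Paris │59 │Dave Wilson  
2024-05-25│1006│Paris │18 │Frank Brown  
2024-06-15│1011│Paris │60 │Dave Smith   
2024-12-15│1012│NYC   │63 │Dave Davis   
2024-10-23│1000│London│47 │Eve Wilson   
2024-06-03│1004│London│54 │Hank Jones   
2024-06-06│1008│London│62 │Hank Jones   
                                        
                                        
                                        
                                        
                                        
                                        
                                        
                                        
                                        
                                        
                                        


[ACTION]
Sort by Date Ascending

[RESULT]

Date     ▲│ID  │City  │Age│Name         
──────────┼────┼──────┼───┼──────────── 
2024-01-28│1005│Tokyo │35 │Frank Davis  
2024-02-07│1002│Tokyo │19 │Dave Taylor  
2024-05-11│1007│Tokyo │65 │Grace Wilson 
2024-05-25│1006│Paris │18 │Frank Brown  
2024-06-03│1004│London│54 │Hank Jones   
2024-06-06│1008│London│62 │Hank Jones   
2024-06-15│1011│Paris │60 │Dave Smith   
2024-07-13│1009│Sydney│22 │Grace Brown  
2024-09-10│1001│Sydney│50 │Dave Wilson  
2024-09-28│1010│Tokyo │60 │Alice Brown  
2024-10-23│1000│London│47 │Eve Wilson   
2024-11-15│1003│Paris │59 │Dave Wilson  
2024-12-15│1012│NYC   │63 │Dave Davis   
                                        
                                        
                                        
                                        
                                        
                                        
                                        
                                        
                                        
                                        
                                        


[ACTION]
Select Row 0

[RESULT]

Date     ▲│ID  │City  │Age│Name         
──────────┼────┼──────┼───┼──────────── 
>024-01-28│1005│Tokyo │35 │Frank Davis  
2024-02-07│1002│Tokyo │19 │Dave Taylor  
2024-05-11│1007│Tokyo │65 │Grace Wilson 
2024-05-25│1006│Paris │18 │Frank Brown  
2024-06-03│1004│London│54 │Hank Jones   
2024-06-06│1008│London│62 │Hank Jones   
2024-06-15│1011│Paris │60 │Dave Smith   
2024-07-13│1009│Sydney│22 │Grace Brown  
2024-09-10│1001│Sydney│50 │Dave Wilson  
2024-09-28│1010│Tokyo │60 │Alice Brown  
2024-10-23│1000│London│47 │Eve Wilson   
2024-11-15│1003│Paris │59 │Dave Wilson  
2024-12-15│1012│NYC   │63 │Dave Davis   
                                        
                                        
                                        
                                        
                                        
                                        
                                        
                                        
                                        
                                        
                                        


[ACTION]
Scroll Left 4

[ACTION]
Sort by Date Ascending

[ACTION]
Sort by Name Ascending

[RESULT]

Date      │ID  │City  │Age│Name       ▲ 
──────────┼────┼──────┼───┼──────────── 
>024-09-28│1010│Tokyo │60 │Alice Brown  
2024-12-15│1012│NYC   │63 │Dave Davis   
2024-06-15│1011│Paris │60 │Dave Smith   
2024-02-07│1002│Tokyo │19 │Dave Taylor  
2024-09-10│1001│Sydney│50 │Dave Wilson  
2024-11-15│1003│Paris │59 │Dave Wilson  
2024-10-23│1000│London│47 │Eve Wilson   
2024-05-25│1006│Paris │18 │Frank Brown  
2024-01-28│1005│Tokyo │35 │Frank Davis  
2024-07-13│1009│Sydney│22 │Grace Brown  
2024-05-11│1007│Tokyo │65 │Grace Wilson 
2024-06-03│1004│London│54 │Hank Jones   
2024-06-06│1008│London│62 │Hank Jones   
                                        
                                        
                                        
                                        
                                        
                                        
                                        
                                        
                                        
                                        
                                        


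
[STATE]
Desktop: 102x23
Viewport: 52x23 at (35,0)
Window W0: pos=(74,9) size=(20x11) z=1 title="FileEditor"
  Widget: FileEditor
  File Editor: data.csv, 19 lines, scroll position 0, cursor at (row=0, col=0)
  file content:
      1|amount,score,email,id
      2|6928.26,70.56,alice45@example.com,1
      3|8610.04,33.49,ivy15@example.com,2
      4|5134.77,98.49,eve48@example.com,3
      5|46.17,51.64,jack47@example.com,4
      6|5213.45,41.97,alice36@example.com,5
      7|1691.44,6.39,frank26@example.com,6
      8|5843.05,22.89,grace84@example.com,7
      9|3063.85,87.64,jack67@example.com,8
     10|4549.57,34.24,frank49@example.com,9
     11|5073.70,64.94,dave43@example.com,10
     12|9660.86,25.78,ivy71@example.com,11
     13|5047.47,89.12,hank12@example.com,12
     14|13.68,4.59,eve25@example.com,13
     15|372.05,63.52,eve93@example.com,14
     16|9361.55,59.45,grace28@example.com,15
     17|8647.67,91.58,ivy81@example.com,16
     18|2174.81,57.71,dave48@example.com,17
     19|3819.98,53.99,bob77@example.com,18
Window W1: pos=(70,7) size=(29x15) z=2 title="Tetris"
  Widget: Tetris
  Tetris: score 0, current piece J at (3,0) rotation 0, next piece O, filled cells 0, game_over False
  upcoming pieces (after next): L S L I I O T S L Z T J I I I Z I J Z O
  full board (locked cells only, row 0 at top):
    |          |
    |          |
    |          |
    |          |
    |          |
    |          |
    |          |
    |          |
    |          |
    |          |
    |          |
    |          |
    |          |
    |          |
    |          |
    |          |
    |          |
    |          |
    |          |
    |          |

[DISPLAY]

                                                    
                                                    
                                                    
                                                    
                                                    
                                                    
                                                    
                                   ┏━━━━━━━━━━━━━━━━
                                   ┃ Tetris         
                                   ┠────────────────
                                   ┃          │Next:
                                   ┃          │▓▓   
                                   ┃          │▓▓   
                                   ┃          │     
                                   ┃          │     
                                   ┃          │     
                                   ┃          │Score
                                   ┃          │0    
                                   ┃          │     
                                   ┃          │     
                                   ┃          │     
                                   ┗━━━━━━━━━━━━━━━━
                                                    


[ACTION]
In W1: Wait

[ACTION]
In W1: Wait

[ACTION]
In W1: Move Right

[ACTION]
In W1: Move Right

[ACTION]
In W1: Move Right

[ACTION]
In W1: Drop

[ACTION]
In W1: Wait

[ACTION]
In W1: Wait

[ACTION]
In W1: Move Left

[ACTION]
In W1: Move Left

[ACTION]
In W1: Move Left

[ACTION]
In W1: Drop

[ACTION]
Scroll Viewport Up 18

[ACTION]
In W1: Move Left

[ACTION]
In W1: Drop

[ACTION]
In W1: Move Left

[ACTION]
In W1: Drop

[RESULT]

                                                    
                                                    
                                                    
                                                    
                                                    
                                                    
                                                    
                                   ┏━━━━━━━━━━━━━━━━
                                   ┃ Tetris         
                                   ┠────────────────
                                   ┃ ███      │Next:
                                   ┃          │▓▓   
                                   ┃          │▓▓   
                                   ┃          │     
                                   ┃          │     
                                   ┃          │     
                                   ┃          │Score
                                   ┃          │0    
                                   ┃          │     
                                   ┃          │     
                                   ┃          │     
                                   ┗━━━━━━━━━━━━━━━━
                                                    


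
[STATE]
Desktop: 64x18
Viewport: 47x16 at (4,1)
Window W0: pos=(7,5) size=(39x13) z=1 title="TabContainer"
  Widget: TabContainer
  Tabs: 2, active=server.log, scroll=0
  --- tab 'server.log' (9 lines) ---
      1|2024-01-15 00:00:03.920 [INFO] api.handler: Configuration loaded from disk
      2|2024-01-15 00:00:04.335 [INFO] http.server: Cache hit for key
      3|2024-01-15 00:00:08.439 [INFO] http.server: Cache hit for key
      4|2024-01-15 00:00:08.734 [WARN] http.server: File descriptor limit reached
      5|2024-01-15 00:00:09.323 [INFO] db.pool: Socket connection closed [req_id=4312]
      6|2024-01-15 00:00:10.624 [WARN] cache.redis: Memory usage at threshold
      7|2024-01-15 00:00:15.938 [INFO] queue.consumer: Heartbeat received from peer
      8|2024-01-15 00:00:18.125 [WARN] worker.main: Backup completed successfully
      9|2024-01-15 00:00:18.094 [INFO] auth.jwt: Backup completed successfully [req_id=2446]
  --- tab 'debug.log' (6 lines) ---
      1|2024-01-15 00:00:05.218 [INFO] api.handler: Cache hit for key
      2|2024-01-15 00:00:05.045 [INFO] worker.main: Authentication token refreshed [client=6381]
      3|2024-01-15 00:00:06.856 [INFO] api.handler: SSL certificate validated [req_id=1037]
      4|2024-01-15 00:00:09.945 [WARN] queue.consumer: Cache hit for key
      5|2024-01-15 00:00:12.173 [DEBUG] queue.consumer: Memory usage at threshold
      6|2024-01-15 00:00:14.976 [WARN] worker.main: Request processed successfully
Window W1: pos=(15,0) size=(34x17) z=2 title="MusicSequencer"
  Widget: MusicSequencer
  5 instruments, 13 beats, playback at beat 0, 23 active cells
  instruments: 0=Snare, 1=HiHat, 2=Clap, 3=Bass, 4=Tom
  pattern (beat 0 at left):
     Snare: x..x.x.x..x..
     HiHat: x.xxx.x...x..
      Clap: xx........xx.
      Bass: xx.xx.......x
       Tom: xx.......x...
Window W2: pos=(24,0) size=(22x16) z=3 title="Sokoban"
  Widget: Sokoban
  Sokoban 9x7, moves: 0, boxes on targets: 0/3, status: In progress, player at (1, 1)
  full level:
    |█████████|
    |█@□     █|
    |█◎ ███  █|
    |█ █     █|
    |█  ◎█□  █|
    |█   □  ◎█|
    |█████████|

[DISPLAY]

           ┃ MusicSe┃ Sokoban            ┃  ┃  
           ┠────────┠────────────────────┨──┨  
           ┃      ▼1┃█████████           ┃  ┃  
           ┃ Snare█·┃█@□     █           ┃  ┃  
   ┏━━━━━━━┃ HiHat█·┃█◎ ███  █           ┃  ┃  
   ┃ TabCon┃  Clap██┃█ █     █           ┃  ┃  
   ┠───────┃  Bass██┃█  ◎█□  █           ┃  ┃  
   ┃[server┃   Tom██┃█   □  ◎█           ┃  ┃  
   ┃───────┃        ┃█████████           ┃  ┃  
   ┃2024-01┃        ┃Moves: 0  0/3       ┃  ┃  
   ┃2024-01┃        ┃                    ┃  ┃  
   ┃2024-01┃        ┃                    ┃  ┃  
   ┃2024-01┃        ┃                    ┃  ┃  
   ┃2024-01┃        ┃                    ┃  ┃  
   ┃2024-01┃        ┗━━━━━━━━━━━━━━━━━━━━┛  ┃  
   ┃2024-01┗━━━━━━━━━━━━━━━━━━━━━━━━━━━━━━━━┛  


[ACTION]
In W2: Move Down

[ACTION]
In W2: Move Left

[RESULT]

           ┃ MusicSe┃ Sokoban            ┃  ┃  
           ┠────────┠────────────────────┨──┨  
           ┃      ▼1┃█████████           ┃  ┃  
           ┃ Snare█·┃█ □     █           ┃  ┃  
   ┏━━━━━━━┃ HiHat█·┃█+ ███  █           ┃  ┃  
   ┃ TabCon┃  Clap██┃█ █     █           ┃  ┃  
   ┠───────┃  Bass██┃█  ◎█□  █           ┃  ┃  
   ┃[server┃   Tom██┃█   □  ◎█           ┃  ┃  
   ┃───────┃        ┃█████████           ┃  ┃  
   ┃2024-01┃        ┃Moves: 1  0/3       ┃  ┃  
   ┃2024-01┃        ┃                    ┃  ┃  
   ┃2024-01┃        ┃                    ┃  ┃  
   ┃2024-01┃        ┃                    ┃  ┃  
   ┃2024-01┃        ┃                    ┃  ┃  
   ┃2024-01┃        ┗━━━━━━━━━━━━━━━━━━━━┛  ┃  
   ┃2024-01┗━━━━━━━━━━━━━━━━━━━━━━━━━━━━━━━━┛  


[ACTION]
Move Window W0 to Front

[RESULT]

           ┃ MusicSe┃ Sokoban            ┃  ┃  
           ┠────────┠────────────────────┨──┨  
           ┃      ▼1┃█████████           ┃  ┃  
           ┃ Snare█·┃█ □     █           ┃  ┃  
   ┏━━━━━━━━━━━━━━━━━━━━━━━━━━━━━━━━━━━━━┓  ┃  
   ┃ TabContainer                        ┃  ┃  
   ┠─────────────────────────────────────┨  ┃  
   ┃[server.log]│ debug.log              ┃  ┃  
   ┃─────────────────────────────────────┃  ┃  
   ┃2024-01-15 00:00:03.920 [INFO] api.ha┃  ┃  
   ┃2024-01-15 00:00:04.335 [INFO] http.s┃  ┃  
   ┃2024-01-15 00:00:08.439 [INFO] http.s┃  ┃  
   ┃2024-01-15 00:00:08.734 [WARN] http.s┃  ┃  
   ┃2024-01-15 00:00:09.323 [INFO] db.poo┃  ┃  
   ┃2024-01-15 00:00:10.624 [WARN] cache.┃  ┃  
   ┃2024-01-15 00:00:15.938 [INFO] queue.┃━━┛  


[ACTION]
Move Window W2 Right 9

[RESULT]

           ┃ MusicSequencer  ┃ Sokoban         
           ┠─────────────────┠─────────────────
           ┃      ▼1234567890┃█████████        
           ┃ Snare█··█·█·█··█┃█ □     █        
   ┏━━━━━━━━━━━━━━━━━━━━━━━━━━━━━━━━━━━━━┓     
   ┃ TabContainer                        ┃     
   ┠─────────────────────────────────────┨     
   ┃[server.log]│ debug.log              ┃     
   ┃─────────────────────────────────────┃     
   ┃2024-01-15 00:00:03.920 [INFO] api.ha┃3    
   ┃2024-01-15 00:00:04.335 [INFO] http.s┃     
   ┃2024-01-15 00:00:08.439 [INFO] http.s┃     
   ┃2024-01-15 00:00:08.734 [WARN] http.s┃     
   ┃2024-01-15 00:00:09.323 [INFO] db.poo┃     
   ┃2024-01-15 00:00:10.624 [WARN] cache.┃━━━━━
   ┃2024-01-15 00:00:15.938 [INFO] queue.┃━━┛  


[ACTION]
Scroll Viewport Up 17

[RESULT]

           ┏━━━━━━━━━━━━━━━━━┏━━━━━━━━━━━━━━━━━
           ┃ MusicSequencer  ┃ Sokoban         
           ┠─────────────────┠─────────────────
           ┃      ▼1234567890┃█████████        
           ┃ Snare█··█·█·█··█┃█ □     █        
   ┏━━━━━━━━━━━━━━━━━━━━━━━━━━━━━━━━━━━━━┓     
   ┃ TabContainer                        ┃     
   ┠─────────────────────────────────────┨     
   ┃[server.log]│ debug.log              ┃     
   ┃─────────────────────────────────────┃     
   ┃2024-01-15 00:00:03.920 [INFO] api.ha┃3    
   ┃2024-01-15 00:00:04.335 [INFO] http.s┃     
   ┃2024-01-15 00:00:08.439 [INFO] http.s┃     
   ┃2024-01-15 00:00:08.734 [WARN] http.s┃     
   ┃2024-01-15 00:00:09.323 [INFO] db.poo┃     
   ┃2024-01-15 00:00:10.624 [WARN] cache.┃━━━━━


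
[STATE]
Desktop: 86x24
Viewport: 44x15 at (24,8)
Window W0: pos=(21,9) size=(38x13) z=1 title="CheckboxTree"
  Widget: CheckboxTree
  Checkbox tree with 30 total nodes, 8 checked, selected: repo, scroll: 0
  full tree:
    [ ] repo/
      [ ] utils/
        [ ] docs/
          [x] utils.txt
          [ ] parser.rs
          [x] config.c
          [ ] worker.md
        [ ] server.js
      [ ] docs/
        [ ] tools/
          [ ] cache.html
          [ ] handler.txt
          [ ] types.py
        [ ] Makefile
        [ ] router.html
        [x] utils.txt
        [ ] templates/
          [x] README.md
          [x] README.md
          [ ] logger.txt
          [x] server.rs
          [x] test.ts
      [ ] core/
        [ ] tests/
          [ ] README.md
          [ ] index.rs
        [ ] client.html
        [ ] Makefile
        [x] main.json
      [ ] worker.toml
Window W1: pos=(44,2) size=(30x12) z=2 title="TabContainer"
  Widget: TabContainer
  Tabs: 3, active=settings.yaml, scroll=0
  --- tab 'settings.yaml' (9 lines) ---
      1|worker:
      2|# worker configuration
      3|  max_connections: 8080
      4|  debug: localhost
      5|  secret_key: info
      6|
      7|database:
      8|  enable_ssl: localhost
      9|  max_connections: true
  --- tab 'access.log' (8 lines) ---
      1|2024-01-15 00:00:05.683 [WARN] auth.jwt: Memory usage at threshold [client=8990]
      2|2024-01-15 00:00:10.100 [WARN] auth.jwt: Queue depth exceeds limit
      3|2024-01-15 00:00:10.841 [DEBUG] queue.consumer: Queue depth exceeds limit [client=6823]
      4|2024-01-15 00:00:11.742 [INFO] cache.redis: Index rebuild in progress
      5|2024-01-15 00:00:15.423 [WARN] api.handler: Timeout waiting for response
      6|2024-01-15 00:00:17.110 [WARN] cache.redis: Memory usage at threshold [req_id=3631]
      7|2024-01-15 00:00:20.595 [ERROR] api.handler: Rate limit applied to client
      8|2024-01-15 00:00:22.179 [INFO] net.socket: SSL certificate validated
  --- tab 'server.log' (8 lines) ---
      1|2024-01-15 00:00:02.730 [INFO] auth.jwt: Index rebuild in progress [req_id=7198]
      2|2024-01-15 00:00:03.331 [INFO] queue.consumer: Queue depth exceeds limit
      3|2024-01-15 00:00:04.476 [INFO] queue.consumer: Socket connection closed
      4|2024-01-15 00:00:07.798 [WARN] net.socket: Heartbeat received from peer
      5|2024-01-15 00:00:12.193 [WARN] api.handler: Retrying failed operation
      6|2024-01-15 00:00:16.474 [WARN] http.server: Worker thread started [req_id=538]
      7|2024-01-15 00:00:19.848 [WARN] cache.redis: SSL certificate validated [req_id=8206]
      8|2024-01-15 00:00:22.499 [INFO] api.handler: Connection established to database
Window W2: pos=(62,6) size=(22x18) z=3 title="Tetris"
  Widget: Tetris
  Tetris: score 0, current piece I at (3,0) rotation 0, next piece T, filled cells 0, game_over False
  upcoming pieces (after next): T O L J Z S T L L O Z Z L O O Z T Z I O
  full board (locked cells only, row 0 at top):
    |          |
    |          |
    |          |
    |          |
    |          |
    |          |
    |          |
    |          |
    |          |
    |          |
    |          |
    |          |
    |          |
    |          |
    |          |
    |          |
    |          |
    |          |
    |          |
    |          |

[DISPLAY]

                    ┃# worker configur┠─────
━━━━━━━━━━━━━━━━━━━━┃  max_connections┃     
heckboxTree         ┃  debug: localhos┃     
────────────────────┃  secret_key: inf┃     
-] repo/            ┃                 ┃     
 [-] utils/         ┗━━━━━━━━━━━━━━━━━┃     
   [-] docs/                      ┃   ┃     
     [x] utils.txt                ┃   ┃     
     [ ] parser.rs                ┃   ┃     
     [x] config.c                 ┃   ┃     
     [ ] worker.md                ┃   ┃     
   [ ] server.js                  ┃   ┃     
 [-] docs/                        ┃   ┃     
━━━━━━━━━━━━━━━━━━━━━━━━━━━━━━━━━━┛   ┃     
                                      ┃     


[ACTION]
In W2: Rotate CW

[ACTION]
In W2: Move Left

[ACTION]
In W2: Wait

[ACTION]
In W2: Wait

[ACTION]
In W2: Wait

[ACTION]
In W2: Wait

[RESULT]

                    ┃# worker configur┠─────
━━━━━━━━━━━━━━━━━━━━┃  max_connections┃  █  
heckboxTree         ┃  debug: localhos┃  █  
────────────────────┃  secret_key: inf┃     
-] repo/            ┃                 ┃     
 [-] utils/         ┗━━━━━━━━━━━━━━━━━┃     
   [-] docs/                      ┃   ┃     
     [x] utils.txt                ┃   ┃     
     [ ] parser.rs                ┃   ┃     
     [x] config.c                 ┃   ┃     
     [ ] worker.md                ┃   ┃     
   [ ] server.js                  ┃   ┃     
 [-] docs/                        ┃   ┃     
━━━━━━━━━━━━━━━━━━━━━━━━━━━━━━━━━━┛   ┃     
                                      ┃     
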